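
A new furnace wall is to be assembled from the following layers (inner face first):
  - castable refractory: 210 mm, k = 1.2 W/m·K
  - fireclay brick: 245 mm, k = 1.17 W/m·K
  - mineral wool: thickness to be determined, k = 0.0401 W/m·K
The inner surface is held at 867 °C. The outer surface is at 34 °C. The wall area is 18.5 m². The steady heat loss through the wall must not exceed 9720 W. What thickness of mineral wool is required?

Treating each layer as a thermal resistance in series:
R_castable refractory = L/(kA) = 0.21/(1.2×18.5) = 0.009459 K/W
R_fireclay brick = L/(kA) = 0.245/(1.17×18.5) = 0.01132 K/W
Sum of the known resistances R_other = 0.02078 K/W
Required total resistance R_tot = ΔT/Q_allow = 833/9720 = 0.0857 K/W
R_mineral wool = R_tot − R_other = 0.06492 K/W
L = R·k·A = 0.06492×0.0401×18.5

L ≈ 48.2 mm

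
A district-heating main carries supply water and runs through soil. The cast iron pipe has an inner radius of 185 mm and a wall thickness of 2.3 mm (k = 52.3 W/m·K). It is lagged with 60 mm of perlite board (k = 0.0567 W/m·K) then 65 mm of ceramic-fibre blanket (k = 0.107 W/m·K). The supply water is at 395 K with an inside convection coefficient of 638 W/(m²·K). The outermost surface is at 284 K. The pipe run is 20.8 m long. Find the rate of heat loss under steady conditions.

Q ≈ 2050 W

Per-layer cylindrical resistances, series-summed:
R_inner film = 1/(h_i·2πr₁L) = 1/(638×2π×0.185×20.8) = 6.483×10^-5 K/W
R_cast iron pipe wall = ln(187.3/185)/(2π×52.3×20.8) = 1.808×10^-6 K/W
R_perlite board = ln(247.3/187.3)/(2π×0.0567×20.8) = 0.0375 K/W
R_ceramic-fibre blanket = ln(312.3/247.3)/(2π×0.107×20.8) = 0.01669 K/W
R_total = 0.05426 K/W
Q = ΔT/R_total = 111/0.05426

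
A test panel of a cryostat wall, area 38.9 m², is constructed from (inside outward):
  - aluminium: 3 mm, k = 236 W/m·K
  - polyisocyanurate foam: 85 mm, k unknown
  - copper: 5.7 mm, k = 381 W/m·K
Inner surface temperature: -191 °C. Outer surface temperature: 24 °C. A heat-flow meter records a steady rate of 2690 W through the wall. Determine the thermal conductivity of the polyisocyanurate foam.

k ≈ 0.0273 W/(m·K)

Treating each layer as a thermal resistance in series:
R_aluminium = L/(kA) = 0.003/(236×38.9) = 3.268×10^-7 K/W
R_copper = L/(kA) = 0.0057/(381×38.9) = 3.846×10^-7 K/W
Sum of known resistances R_other = 7.114×10^-7 K/W
Total R = ΔT/Q = 215/2690 = 0.07993 K/W
R_polyisocyanurate foam = R_total − R_other = 0.07992 K/W
k = L/(R·A) = 0.085/(0.07992×38.9)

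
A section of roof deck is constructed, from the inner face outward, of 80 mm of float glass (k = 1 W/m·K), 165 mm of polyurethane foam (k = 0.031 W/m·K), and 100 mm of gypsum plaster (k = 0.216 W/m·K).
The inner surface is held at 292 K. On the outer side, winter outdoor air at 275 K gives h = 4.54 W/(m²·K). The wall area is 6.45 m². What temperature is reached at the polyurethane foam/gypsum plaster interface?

T ≈ 277 K

Treating each layer as a thermal resistance in series:
R_float glass = L/(kA) = 0.08/(1×6.45) = 0.0124 K/W
R_polyurethane foam = L/(kA) = 0.165/(0.031×6.45) = 0.8252 K/W
R_gypsum plaster = L/(kA) = 0.1/(0.216×6.45) = 0.07178 K/W
R_outer film = 1/(h_o·A) = 1/(4.54×6.45) = 0.03415 K/W
R_total = 0.9435 K/W;  Q = ΔT/R_total = 17/0.9435 = 18.02 W
T_interface = T_inner − Q·ΣR(inner→interface) = 292 − 18×0.8376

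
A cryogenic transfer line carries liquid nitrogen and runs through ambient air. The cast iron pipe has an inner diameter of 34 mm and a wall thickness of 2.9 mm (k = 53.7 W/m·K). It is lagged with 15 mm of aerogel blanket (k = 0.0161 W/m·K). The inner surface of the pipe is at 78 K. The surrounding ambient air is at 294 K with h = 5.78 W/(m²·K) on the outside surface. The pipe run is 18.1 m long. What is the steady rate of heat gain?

Cylindrical conduction, so R = ln(r₂/r₁)/(2πkL) per layer, in series:
R_cast iron pipe wall = ln(19.9/17)/(2π×53.7×18.1) = 2.579×10^-5 K/W
R_aerogel blanket = ln(34.9/19.9)/(2π×0.0161×18.1) = 0.3068 K/W
R_outer film = 1/(h_o·2πr_oL) = 1/(5.78×2π×0.0349×18.1) = 0.04359 K/W
R_total = 0.3504 K/W
Q = ΔT/R_total = 216/0.3504

Q ≈ 616 W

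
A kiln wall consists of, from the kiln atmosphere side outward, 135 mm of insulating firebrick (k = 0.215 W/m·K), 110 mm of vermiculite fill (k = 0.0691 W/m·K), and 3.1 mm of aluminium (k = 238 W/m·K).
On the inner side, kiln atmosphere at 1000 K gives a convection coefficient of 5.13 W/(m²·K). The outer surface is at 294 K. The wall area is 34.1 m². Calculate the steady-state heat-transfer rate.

Q ≈ 9970 W

Using the resistance-network approach (series):
R_inner film = 1/(h_i·A) = 1/(5.13×34.1) = 0.005716 K/W
R_insulating firebrick = L/(kA) = 0.135/(0.215×34.1) = 0.01841 K/W
R_vermiculite fill = L/(kA) = 0.11/(0.0691×34.1) = 0.04668 K/W
R_aluminium = L/(kA) = 0.0031/(238×34.1) = 3.82×10^-7 K/W
R_total = 0.07081 K/W
Q = ΔT / R_total = 706 / 0.07081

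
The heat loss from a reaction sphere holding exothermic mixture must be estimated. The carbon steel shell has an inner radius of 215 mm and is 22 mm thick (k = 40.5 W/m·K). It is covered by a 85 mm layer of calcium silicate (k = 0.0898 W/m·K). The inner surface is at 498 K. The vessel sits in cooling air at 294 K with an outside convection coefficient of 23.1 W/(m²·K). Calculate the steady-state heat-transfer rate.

Q ≈ 200 W

Radial (spherical) resistances in series:
R_carbon steel shell = (1/0.215 − 1/0.237)/(4π×40.5) = 8.483×10^-4 K/W
R_calcium silicate = (1/0.237 − 1/0.322)/(4π×0.0898) = 0.987 K/W
R_outer film = 1/(h·4πr_o²) = 1/(23.1×4π×0.322²) = 0.03323 K/W
R_total = 1.021 K/W
Q = ΔT/R_total = 204/1.021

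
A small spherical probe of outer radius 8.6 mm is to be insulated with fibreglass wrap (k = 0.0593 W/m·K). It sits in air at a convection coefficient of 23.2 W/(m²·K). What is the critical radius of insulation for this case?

For a sphere r_cr = 2k/h = 2×0.0593/23.2
r_cr = 5.11 mm; since the bare radius (8.6 mm) is above r_cr, any added insulation will reduce heat loss.

r_cr ≈ 5.11 mm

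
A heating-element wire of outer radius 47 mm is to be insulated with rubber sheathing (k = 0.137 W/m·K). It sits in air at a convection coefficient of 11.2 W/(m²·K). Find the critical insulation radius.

For a cylinder r_cr = k/h = 0.137/11.2
r_cr = 12.2 mm; since the bare radius (47 mm) is above r_cr, any added insulation will reduce heat loss.

r_cr ≈ 12.2 mm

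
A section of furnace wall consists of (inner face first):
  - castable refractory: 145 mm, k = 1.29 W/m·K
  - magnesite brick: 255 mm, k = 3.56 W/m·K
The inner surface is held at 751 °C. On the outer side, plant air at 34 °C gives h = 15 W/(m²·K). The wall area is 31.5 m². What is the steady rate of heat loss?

Q ≈ 90100 W

Series thermal resistances:
R_castable refractory = L/(kA) = 0.145/(1.29×31.5) = 0.003568 K/W
R_magnesite brick = L/(kA) = 0.255/(3.56×31.5) = 0.002274 K/W
R_outer film = 1/(h_o·A) = 1/(15×31.5) = 0.002116 K/W
R_total = 0.007959 K/W
Q = ΔT / R_total = 717 / 0.007959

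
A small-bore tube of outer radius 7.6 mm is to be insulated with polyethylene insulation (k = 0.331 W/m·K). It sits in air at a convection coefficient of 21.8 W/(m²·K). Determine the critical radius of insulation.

r_cr ≈ 15.2 mm

For a cylinder r_cr = k/h = 0.331/21.8
r_cr = 15.2 mm; since the bare radius (7.6 mm) is below r_cr, adding a thin layer of insulation will *increase* heat loss.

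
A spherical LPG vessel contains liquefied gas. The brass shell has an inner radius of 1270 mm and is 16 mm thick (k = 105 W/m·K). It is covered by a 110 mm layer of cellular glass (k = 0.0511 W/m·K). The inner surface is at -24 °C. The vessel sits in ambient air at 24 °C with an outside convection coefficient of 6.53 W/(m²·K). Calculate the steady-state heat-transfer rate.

Each spherical layer contributes R = (1/r_i − 1/r_o)/(4πk):
R_brass shell = (1/1.27 − 1/1.286)/(4π×105) = 7.425×10^-6 K/W
R_cellular glass = (1/1.286 − 1/1.396)/(4π×0.0511) = 0.09542 K/W
R_outer film = 1/(h·4πr_o²) = 1/(6.53×4π×1.396²) = 0.006253 K/W
R_total = 0.1017 K/W
Q = ΔT/R_total = 48/0.1017

Q ≈ 472 W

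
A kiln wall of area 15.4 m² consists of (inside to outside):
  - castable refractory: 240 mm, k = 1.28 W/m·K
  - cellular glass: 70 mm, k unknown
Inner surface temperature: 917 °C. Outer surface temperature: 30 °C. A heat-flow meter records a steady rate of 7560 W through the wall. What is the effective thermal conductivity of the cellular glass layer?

k ≈ 0.0432 W/(m·K)

Treating each layer as a thermal resistance in series:
R_castable refractory = L/(kA) = 0.24/(1.28×15.4) = 0.01218 K/W
Sum of known resistances R_other = 0.01218 K/W
Total R = ΔT/Q = 887/7560 = 0.1173 K/W
R_cellular glass = R_total − R_other = 0.1052 K/W
k = L/(R·A) = 0.07/(0.1052×15.4)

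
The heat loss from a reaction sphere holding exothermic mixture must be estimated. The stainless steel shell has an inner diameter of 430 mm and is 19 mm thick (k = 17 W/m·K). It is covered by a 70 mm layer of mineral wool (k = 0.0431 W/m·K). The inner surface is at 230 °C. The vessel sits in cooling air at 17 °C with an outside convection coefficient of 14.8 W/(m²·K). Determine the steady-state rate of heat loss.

Q ≈ 113 W

Radial (spherical) resistances in series:
R_stainless steel shell = (1/0.215 − 1/0.234)/(4π×17) = 0.001768 K/W
R_mineral wool = (1/0.234 − 1/0.304)/(4π×0.0431) = 1.817 K/W
R_outer film = 1/(h·4πr_o²) = 1/(14.8×4π×0.304²) = 0.05818 K/W
R_total = 1.877 K/W
Q = ΔT/R_total = 213/1.877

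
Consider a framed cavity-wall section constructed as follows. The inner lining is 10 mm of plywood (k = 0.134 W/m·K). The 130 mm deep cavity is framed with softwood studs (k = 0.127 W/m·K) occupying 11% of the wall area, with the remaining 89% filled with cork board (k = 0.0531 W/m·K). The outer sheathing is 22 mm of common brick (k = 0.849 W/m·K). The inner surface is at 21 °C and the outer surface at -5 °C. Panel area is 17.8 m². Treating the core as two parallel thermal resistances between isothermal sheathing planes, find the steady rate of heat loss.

Sheathing layers in series; stud and cavity paths in parallel between them.
R_inner = 0.01/(0.134×17.8) = 0.004193 K/W
R_stud  = 0.13/(0.127×0.11×17.8) = 0.5228 K/W
R_cav   = 0.13/(0.0531×0.89×17.8) = 0.1545 K/W
1/R_core = 1/R_stud + 1/R_cav → R_core = 0.1193 K/W
R_outer = 0.022/(0.849×17.8) = 0.001456 K/W
R_total = 0.1249 K/W
Q = ΔT/R_total = 26/0.1249

Q ≈ 208 W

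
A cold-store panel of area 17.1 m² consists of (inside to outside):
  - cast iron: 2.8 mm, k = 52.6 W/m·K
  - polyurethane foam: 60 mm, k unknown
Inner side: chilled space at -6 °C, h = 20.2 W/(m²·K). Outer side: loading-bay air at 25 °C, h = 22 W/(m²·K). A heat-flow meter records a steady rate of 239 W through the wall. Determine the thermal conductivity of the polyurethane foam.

k ≈ 0.0283 W/(m·K)

Model the wall as resistances in series:
R_inner film = 1/(h_i·A) = 1/(20.2×17.1) = 0.002895 K/W
R_cast iron = L/(kA) = 0.0028/(52.6×17.1) = 3.113×10^-6 K/W
R_outer film = 1/(h_o·A) = 1/(22×17.1) = 0.002658 K/W
Sum of known resistances R_other = 0.005556 K/W
Total R = ΔT/Q = 31/239 = 0.1297 K/W
R_polyurethane foam = R_total − R_other = 0.1242 K/W
k = L/(R·A) = 0.06/(0.1242×17.1)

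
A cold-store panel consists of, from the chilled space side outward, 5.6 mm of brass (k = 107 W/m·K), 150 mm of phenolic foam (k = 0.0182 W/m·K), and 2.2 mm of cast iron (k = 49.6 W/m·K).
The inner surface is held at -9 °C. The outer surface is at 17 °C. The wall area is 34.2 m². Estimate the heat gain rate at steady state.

Q ≈ 108 W

Series thermal resistances:
R_brass = L/(kA) = 0.0056/(107×34.2) = 1.53×10^-6 K/W
R_phenolic foam = L/(kA) = 0.15/(0.0182×34.2) = 0.241 K/W
R_cast iron = L/(kA) = 0.0022/(49.6×34.2) = 1.297×10^-6 K/W
R_total = 0.241 K/W
Q = ΔT / R_total = 26 / 0.241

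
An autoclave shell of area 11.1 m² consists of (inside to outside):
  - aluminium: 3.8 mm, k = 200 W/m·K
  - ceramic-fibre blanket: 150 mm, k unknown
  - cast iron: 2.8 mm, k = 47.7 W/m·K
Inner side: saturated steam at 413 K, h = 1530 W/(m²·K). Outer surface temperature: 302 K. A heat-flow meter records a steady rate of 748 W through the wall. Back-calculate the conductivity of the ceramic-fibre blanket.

k ≈ 0.0911 W/(m·K)

Series thermal resistances:
R_inner film = 1/(h_i·A) = 1/(1530×11.1) = 5.888×10^-5 K/W
R_aluminium = L/(kA) = 0.0038/(200×11.1) = 1.712×10^-6 K/W
R_cast iron = L/(kA) = 0.0028/(47.7×11.1) = 5.288×10^-6 K/W
Sum of known resistances R_other = 6.588×10^-5 K/W
Total R = ΔT/Q = 111/748 = 0.1484 K/W
R_ceramic-fibre blanket = R_total − R_other = 0.1483 K/W
k = L/(R·A) = 0.15/(0.1483×11.1)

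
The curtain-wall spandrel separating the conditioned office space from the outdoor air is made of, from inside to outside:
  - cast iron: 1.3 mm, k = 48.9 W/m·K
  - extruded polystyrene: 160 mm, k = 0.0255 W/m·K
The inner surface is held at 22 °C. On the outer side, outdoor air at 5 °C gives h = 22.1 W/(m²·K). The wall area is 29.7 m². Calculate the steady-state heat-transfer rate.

Treating each layer as a thermal resistance in series:
R_cast iron = L/(kA) = 0.0013/(48.9×29.7) = 8.951×10^-7 K/W
R_extruded polystyrene = L/(kA) = 0.16/(0.0255×29.7) = 0.2113 K/W
R_outer film = 1/(h_o·A) = 1/(22.1×29.7) = 0.001524 K/W
R_total = 0.2128 K/W
Q = ΔT / R_total = 17 / 0.2128

Q ≈ 79.9 W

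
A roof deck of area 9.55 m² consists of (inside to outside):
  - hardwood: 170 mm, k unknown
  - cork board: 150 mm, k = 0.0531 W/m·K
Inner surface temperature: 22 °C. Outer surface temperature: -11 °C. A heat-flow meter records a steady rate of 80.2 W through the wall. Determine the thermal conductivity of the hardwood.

k ≈ 0.154 W/(m·K)

Model the wall as resistances in series:
R_cork board = L/(kA) = 0.15/(0.0531×9.55) = 0.2958 K/W
Sum of known resistances R_other = 0.2958 K/W
Total R = ΔT/Q = 33/80.2 = 0.4115 K/W
R_hardwood = R_total − R_other = 0.1157 K/W
k = L/(R·A) = 0.17/(0.1157×9.55)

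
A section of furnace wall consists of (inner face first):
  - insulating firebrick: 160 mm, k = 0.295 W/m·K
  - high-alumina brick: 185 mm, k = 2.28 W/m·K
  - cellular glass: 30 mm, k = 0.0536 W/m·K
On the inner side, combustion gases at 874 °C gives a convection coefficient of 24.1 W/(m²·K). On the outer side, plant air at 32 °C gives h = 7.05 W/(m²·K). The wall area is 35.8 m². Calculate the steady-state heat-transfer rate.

Thermal resistances in series:
R_inner film = 1/(h_i·A) = 1/(24.1×35.8) = 0.001159 K/W
R_insulating firebrick = L/(kA) = 0.16/(0.295×35.8) = 0.01515 K/W
R_high-alumina brick = L/(kA) = 0.185/(2.28×35.8) = 0.002266 K/W
R_cellular glass = L/(kA) = 0.03/(0.0536×35.8) = 0.01563 K/W
R_outer film = 1/(h_o·A) = 1/(7.05×35.8) = 0.003962 K/W
R_total = 0.03817 K/W
Q = ΔT / R_total = 842 / 0.03817

Q ≈ 22100 W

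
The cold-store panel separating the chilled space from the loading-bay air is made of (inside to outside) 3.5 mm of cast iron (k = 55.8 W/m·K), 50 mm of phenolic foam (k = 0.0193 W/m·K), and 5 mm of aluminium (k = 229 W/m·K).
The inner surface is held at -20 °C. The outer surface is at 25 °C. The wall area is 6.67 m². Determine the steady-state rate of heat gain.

Q ≈ 116 W

Thermal resistances in series:
R_cast iron = L/(kA) = 0.0035/(55.8×6.67) = 9.404×10^-6 K/W
R_phenolic foam = L/(kA) = 0.05/(0.0193×6.67) = 0.3884 K/W
R_aluminium = L/(kA) = 0.005/(229×6.67) = 3.273×10^-6 K/W
R_total = 0.3884 K/W
Q = ΔT / R_total = 45 / 0.3884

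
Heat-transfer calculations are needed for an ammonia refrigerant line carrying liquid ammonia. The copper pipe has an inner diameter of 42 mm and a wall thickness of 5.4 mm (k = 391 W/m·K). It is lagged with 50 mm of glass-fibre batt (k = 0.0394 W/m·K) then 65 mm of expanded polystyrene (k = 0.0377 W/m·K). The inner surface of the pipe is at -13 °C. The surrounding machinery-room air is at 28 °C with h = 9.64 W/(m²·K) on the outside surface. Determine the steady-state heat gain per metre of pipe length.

Treating each annulus and film as a series resistance:
R_copper pipe wall = ln(26.4/21)/(2π×391×1) = 9.315×10^-5 K/W
R_glass-fibre batt = ln(76.4/26.4)/(2π×0.0394×1) = 4.292 K/W
R_expanded polystyrene = ln(141.4/76.4)/(2π×0.0377×1) = 2.599 K/W
R_outer film = 1/(h_o·2πr_oL) = 1/(9.64×2π×0.1414×1) = 0.1168 K/W
R_total = 7.008 K/W
Q = ΔT/R_total = 41/7.008

q′ ≈ 5.85 W/m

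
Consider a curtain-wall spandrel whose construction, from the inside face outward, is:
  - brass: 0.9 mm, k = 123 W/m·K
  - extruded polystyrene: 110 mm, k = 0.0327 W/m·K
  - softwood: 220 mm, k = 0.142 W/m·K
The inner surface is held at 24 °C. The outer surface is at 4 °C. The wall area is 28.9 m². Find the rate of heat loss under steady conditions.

Q ≈ 118 W

Thermal resistances in series:
R_brass = L/(kA) = 0.0009/(123×28.9) = 2.532×10^-7 K/W
R_extruded polystyrene = L/(kA) = 0.11/(0.0327×28.9) = 0.1164 K/W
R_softwood = L/(kA) = 0.22/(0.142×28.9) = 0.05361 K/W
R_total = 0.17 K/W
Q = ΔT / R_total = 20 / 0.17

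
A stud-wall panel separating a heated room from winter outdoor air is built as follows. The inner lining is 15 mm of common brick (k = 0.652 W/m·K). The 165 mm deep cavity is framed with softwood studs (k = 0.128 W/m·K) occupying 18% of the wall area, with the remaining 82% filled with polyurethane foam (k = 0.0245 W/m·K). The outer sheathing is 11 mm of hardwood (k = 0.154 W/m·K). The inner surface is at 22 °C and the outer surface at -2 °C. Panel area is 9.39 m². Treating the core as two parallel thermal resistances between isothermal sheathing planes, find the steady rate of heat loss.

Sheathing layers in series; stud and cavity paths in parallel between them.
R_inner = 0.015/(0.652×9.39) = 0.00245 K/W
R_stud  = 0.165/(0.128×0.18×9.39) = 0.7627 K/W
R_cav   = 0.165/(0.0245×0.82×9.39) = 0.8747 K/W
1/R_core = 1/R_stud + 1/R_cav → R_core = 0.4074 K/W
R_outer = 0.011/(0.154×9.39) = 0.007607 K/W
R_total = 0.4175 K/W
Q = ΔT/R_total = 24/0.4175

Q ≈ 57.5 W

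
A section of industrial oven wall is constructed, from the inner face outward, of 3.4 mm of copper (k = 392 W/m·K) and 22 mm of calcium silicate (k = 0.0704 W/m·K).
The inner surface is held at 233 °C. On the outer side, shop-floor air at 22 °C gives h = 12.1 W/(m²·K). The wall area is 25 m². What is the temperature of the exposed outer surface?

T ≈ 66.1 °C

Treating each layer as a thermal resistance in series:
R_copper = L/(kA) = 0.0034/(392×25) = 3.469×10^-7 K/W
R_calcium silicate = L/(kA) = 0.022/(0.0704×25) = 0.0125 K/W
R_outer film = 1/(h_o·A) = 1/(12.1×25) = 0.003306 K/W
R_total = 0.01581 K/W;  Q = ΔT/R_total = 211/0.01581 = 13350 W
T_interface = T_inner − Q·ΣR(inner→interface) = 233 − 13300×0.0125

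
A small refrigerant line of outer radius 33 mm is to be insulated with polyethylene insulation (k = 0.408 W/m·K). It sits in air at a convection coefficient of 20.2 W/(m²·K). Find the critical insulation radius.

For a cylinder r_cr = k/h = 0.408/20.2
r_cr = 20.2 mm; since the bare radius (33 mm) is above r_cr, any added insulation will reduce heat loss.

r_cr ≈ 20.2 mm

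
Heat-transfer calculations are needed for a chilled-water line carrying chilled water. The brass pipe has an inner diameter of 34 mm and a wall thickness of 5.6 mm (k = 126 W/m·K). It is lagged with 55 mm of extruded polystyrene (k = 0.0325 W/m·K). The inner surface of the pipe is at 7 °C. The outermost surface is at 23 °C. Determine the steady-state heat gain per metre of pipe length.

Per-layer cylindrical resistances, series-summed:
R_brass pipe wall = ln(22.6/17)/(2π×126×1) = 3.597×10^-4 K/W
R_extruded polystyrene = ln(77.6/22.6)/(2π×0.0325×1) = 6.041 K/W
R_total = 6.041 K/W
Q = ΔT/R_total = 16/6.041

q′ ≈ 2.65 W/m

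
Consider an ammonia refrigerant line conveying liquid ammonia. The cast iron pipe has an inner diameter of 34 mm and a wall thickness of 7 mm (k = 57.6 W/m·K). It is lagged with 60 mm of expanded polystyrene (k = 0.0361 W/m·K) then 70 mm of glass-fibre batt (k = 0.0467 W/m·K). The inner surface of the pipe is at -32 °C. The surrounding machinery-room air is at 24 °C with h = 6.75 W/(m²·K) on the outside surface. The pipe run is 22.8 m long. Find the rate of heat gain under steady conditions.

Q ≈ 165 W

Treating each annulus and film as a series resistance:
R_cast iron pipe wall = ln(24/17)/(2π×57.6×22.8) = 4.179×10^-5 K/W
R_expanded polystyrene = ln(84/24)/(2π×0.0361×22.8) = 0.2422 K/W
R_glass-fibre batt = ln(154/84)/(2π×0.0467×22.8) = 0.0906 K/W
R_outer film = 1/(h_o·2πr_oL) = 1/(6.75×2π×0.154×22.8) = 0.006715 K/W
R_total = 0.3396 K/W
Q = ΔT/R_total = 56/0.3396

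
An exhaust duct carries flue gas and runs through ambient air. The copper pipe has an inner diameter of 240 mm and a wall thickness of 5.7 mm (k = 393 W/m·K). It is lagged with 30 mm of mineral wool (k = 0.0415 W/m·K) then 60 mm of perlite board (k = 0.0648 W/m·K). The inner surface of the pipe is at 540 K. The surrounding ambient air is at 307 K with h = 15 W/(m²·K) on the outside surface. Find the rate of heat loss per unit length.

q′ ≈ 139 W/m

Cylindrical conduction, so R = ln(r₂/r₁)/(2πkL) per layer, in series:
R_copper pipe wall = ln(125.7/120)/(2π×393×1) = 1.879×10^-5 K/W
R_mineral wool = ln(155.7/125.7)/(2π×0.0415×1) = 0.8208 K/W
R_perlite board = ln(215.7/155.7)/(2π×0.0648×1) = 0.8006 K/W
R_outer film = 1/(h_o·2πr_oL) = 1/(15×2π×0.2157×1) = 0.04919 K/W
R_total = 1.671 K/W
Q = ΔT/R_total = 233/1.671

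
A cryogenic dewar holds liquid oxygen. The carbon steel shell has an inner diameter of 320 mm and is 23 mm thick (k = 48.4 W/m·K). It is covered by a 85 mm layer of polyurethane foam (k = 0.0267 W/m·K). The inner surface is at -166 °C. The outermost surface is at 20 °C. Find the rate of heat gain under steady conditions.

Q ≈ 36 W

Radial (spherical) resistances in series:
R_carbon steel shell = (1/0.16 − 1/0.183)/(4π×48.4) = 0.001292 K/W
R_polyurethane foam = (1/0.183 − 1/0.268)/(4π×0.0267) = 5.165 K/W
R_total = 5.167 K/W
Q = ΔT/R_total = 186/5.167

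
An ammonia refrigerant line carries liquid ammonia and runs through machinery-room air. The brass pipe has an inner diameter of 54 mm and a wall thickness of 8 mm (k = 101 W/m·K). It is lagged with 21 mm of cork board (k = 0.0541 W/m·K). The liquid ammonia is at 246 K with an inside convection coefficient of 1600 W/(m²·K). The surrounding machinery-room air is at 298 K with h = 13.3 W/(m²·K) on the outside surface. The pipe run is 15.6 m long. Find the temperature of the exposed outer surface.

Cylindrical conduction, so R = ln(r₂/r₁)/(2πkL) per layer, in series:
R_inner film = 1/(h_i·2πr₁L) = 1/(1600×2π×0.027×15.6) = 2.362×10^-4 K/W
R_brass pipe wall = ln(35/27)/(2π×101×15.6) = 2.621×10^-5 K/W
R_cork board = ln(56/35)/(2π×0.0541×15.6) = 0.08863 K/W
R_outer film = 1/(h_o·2πr_oL) = 1/(13.3×2π×0.056×15.6) = 0.0137 K/W
R_total = 0.1026 K/W
Q = ΔT/R_total = 52/0.1026
Q = 507 W
T_interface = T_inner + Q·ΣR(inner→interface) = 246 + 507×0.0889

T ≈ 291 K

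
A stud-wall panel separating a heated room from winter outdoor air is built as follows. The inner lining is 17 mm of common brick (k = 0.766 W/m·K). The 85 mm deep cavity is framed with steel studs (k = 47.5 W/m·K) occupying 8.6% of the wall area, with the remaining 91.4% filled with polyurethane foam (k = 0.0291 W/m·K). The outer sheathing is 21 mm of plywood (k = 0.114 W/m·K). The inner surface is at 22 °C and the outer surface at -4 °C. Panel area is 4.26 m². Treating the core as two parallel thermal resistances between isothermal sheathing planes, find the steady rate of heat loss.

Sheathing layers in series; stud and cavity paths in parallel between them.
R_inner = 0.017/(0.766×4.26) = 0.00521 K/W
R_stud  = 0.085/(47.5×0.086×4.26) = 0.004884 K/W
R_cav   = 0.085/(0.0291×0.914×4.26) = 0.7502 K/W
1/R_core = 1/R_stud + 1/R_cav → R_core = 0.004853 K/W
R_outer = 0.021/(0.114×4.26) = 0.04324 K/W
R_total = 0.0533 K/W
Q = ΔT/R_total = 26/0.0533

Q ≈ 488 W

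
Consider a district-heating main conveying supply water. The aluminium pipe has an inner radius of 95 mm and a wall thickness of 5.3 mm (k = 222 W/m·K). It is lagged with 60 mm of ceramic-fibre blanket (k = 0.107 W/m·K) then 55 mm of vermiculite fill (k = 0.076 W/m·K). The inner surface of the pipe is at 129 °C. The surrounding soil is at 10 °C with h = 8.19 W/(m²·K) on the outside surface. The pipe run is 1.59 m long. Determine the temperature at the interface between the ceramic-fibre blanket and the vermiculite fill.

T ≈ 69.9 °C

For a radial system each layer contributes R = ln(r_out/r_in)/(2πkL); films add R = 1/(hA).
R_aluminium pipe wall = ln(100.3/95)/(2π×222×1.59) = 2.448×10^-5 K/W
R_ceramic-fibre blanket = ln(160.3/100.3)/(2π×0.107×1.59) = 0.4386 K/W
R_vermiculite fill = ln(215.3/160.3)/(2π×0.076×1.59) = 0.3885 K/W
R_outer film = 1/(h_o·2πr_oL) = 1/(8.19×2π×0.2153×1.59) = 0.05677 K/W
R_total = 0.8839 K/W
Q = ΔT/R_total = 119/0.8839
Q = 135 W
T_interface = T_inner − Q·ΣR(inner→interface) = 129 − 135×0.4387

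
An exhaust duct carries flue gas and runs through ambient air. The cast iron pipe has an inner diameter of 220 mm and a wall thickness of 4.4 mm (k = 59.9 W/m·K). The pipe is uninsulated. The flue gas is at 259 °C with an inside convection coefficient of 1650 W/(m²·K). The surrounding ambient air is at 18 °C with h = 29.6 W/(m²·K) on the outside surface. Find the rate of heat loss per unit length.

q′ ≈ 5020 W/m

Cylindrical conduction, so R = ln(r₂/r₁)/(2πkL) per layer, in series:
R_inner film = 1/(h_i·2πr₁L) = 1/(1650×2π×0.11×1) = 8.769×10^-4 K/W
R_cast iron pipe wall = ln(114.4/110)/(2π×59.9×1) = 1.042×10^-4 K/W
R_outer film = 1/(h_o·2πr_oL) = 1/(29.6×2π×0.1144×1) = 0.047 K/W
R_total = 0.04798 K/W
Q = ΔT/R_total = 241/0.04798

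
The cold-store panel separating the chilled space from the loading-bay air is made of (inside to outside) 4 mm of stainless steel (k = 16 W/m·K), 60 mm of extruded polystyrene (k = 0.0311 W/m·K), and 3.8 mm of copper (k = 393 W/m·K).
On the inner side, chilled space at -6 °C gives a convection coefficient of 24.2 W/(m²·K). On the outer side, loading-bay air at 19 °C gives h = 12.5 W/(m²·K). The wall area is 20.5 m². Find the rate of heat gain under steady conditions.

Thermal resistances in series:
R_inner film = 1/(h_i·A) = 1/(24.2×20.5) = 0.002016 K/W
R_stainless steel = L/(kA) = 0.004/(16×20.5) = 1.22×10^-5 K/W
R_extruded polystyrene = L/(kA) = 0.06/(0.0311×20.5) = 0.09411 K/W
R_copper = L/(kA) = 0.0038/(393×20.5) = 4.717×10^-7 K/W
R_outer film = 1/(h_o·A) = 1/(12.5×20.5) = 0.003902 K/W
R_total = 0.1 K/W
Q = ΔT / R_total = 25 / 0.1

Q ≈ 250 W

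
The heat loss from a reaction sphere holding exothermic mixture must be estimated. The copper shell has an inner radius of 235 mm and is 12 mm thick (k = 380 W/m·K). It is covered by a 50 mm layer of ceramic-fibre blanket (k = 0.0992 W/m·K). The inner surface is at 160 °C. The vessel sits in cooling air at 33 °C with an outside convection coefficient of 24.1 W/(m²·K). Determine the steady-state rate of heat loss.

Q ≈ 217 W

Radial (spherical) resistances in series:
R_copper shell = (1/0.235 − 1/0.247)/(4π×380) = 4.329×10^-5 K/W
R_ceramic-fibre blanket = (1/0.247 − 1/0.297)/(4π×0.0992) = 0.5468 K/W
R_outer film = 1/(h·4πr_o²) = 1/(24.1×4π×0.297²) = 0.03743 K/W
R_total = 0.5842 K/W
Q = ΔT/R_total = 127/0.5842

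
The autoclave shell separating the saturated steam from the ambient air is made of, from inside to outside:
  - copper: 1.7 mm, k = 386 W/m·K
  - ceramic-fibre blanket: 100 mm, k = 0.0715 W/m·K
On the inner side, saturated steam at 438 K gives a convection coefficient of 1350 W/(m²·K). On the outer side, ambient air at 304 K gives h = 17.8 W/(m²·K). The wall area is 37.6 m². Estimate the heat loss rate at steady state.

Model the wall as resistances in series:
R_inner film = 1/(h_i·A) = 1/(1350×37.6) = 1.97×10^-5 K/W
R_copper = L/(kA) = 0.0017/(386×37.6) = 1.171×10^-7 K/W
R_ceramic-fibre blanket = L/(kA) = 0.1/(0.0715×37.6) = 0.0372 K/W
R_outer film = 1/(h_o·A) = 1/(17.8×37.6) = 0.001494 K/W
R_total = 0.03871 K/W
Q = ΔT / R_total = 134 / 0.03871

Q ≈ 3460 W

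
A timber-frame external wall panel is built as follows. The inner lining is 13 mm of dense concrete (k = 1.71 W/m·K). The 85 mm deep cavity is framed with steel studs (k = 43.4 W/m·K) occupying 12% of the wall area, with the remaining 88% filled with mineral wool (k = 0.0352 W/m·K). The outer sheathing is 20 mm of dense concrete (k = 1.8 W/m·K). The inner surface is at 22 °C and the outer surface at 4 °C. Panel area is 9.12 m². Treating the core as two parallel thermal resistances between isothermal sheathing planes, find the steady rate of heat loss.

Sheathing layers in series; stud and cavity paths in parallel between them.
R_inner = 0.013/(1.71×9.12) = 8.336×10^-4 K/W
R_stud  = 0.085/(43.4×0.12×9.12) = 0.00179 K/W
R_cav   = 0.085/(0.0352×0.88×9.12) = 0.3009 K/W
1/R_core = 1/R_stud + 1/R_cav → R_core = 0.001779 K/W
R_outer = 0.02/(1.8×9.12) = 0.001218 K/W
R_total = 0.003831 K/W
Q = ΔT/R_total = 18/0.003831

Q ≈ 4700 W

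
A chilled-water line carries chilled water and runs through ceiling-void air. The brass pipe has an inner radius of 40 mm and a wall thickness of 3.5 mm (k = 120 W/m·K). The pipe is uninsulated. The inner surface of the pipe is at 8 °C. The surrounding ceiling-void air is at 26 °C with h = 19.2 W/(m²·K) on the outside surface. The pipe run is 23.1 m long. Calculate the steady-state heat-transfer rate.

Treating each annulus and film as a series resistance:
R_brass pipe wall = ln(43.5/40)/(2π×120×23.1) = 4.816×10^-6 K/W
R_outer film = 1/(h_o·2πr_oL) = 1/(19.2×2π×0.0435×23.1) = 0.008249 K/W
R_total = 0.008254 K/W
Q = ΔT/R_total = 18/0.008254

Q ≈ 2180 W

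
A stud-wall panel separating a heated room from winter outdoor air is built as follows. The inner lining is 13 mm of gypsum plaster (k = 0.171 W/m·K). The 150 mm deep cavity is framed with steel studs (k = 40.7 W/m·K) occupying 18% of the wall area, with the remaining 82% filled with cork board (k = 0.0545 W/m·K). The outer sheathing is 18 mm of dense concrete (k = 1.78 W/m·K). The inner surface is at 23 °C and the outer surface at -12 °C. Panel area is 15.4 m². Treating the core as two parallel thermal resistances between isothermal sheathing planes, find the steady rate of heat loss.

Sheathing layers in series; stud and cavity paths in parallel between them.
R_inner = 0.013/(0.171×15.4) = 0.004937 K/W
R_stud  = 0.15/(40.7×0.18×15.4) = 0.00133 K/W
R_cav   = 0.15/(0.0545×0.82×15.4) = 0.218 K/W
1/R_core = 1/R_stud + 1/R_cav → R_core = 0.001321 K/W
R_outer = 0.018/(1.78×15.4) = 6.566×10^-4 K/W
R_total = 0.006915 K/W
Q = ΔT/R_total = 35/0.006915

Q ≈ 5060 W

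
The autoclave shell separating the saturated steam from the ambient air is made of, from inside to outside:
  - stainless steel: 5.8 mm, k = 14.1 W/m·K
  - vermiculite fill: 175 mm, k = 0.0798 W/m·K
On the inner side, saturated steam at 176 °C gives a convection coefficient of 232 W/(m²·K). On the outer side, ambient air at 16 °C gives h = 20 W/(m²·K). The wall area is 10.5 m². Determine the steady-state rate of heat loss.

Using the resistance-network approach (series):
R_inner film = 1/(h_i·A) = 1/(232×10.5) = 4.105×10^-4 K/W
R_stainless steel = L/(kA) = 0.0058/(14.1×10.5) = 3.918×10^-5 K/W
R_vermiculite fill = L/(kA) = 0.175/(0.0798×10.5) = 0.2089 K/W
R_outer film = 1/(h_o·A) = 1/(20×10.5) = 0.004762 K/W
R_total = 0.2141 K/W
Q = ΔT / R_total = 160 / 0.2141

Q ≈ 747 W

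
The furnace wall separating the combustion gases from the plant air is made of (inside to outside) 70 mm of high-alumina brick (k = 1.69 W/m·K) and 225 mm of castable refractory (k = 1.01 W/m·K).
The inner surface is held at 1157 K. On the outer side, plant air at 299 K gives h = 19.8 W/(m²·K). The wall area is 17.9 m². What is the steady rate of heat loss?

Q ≈ 48800 W

Using the resistance-network approach (series):
R_high-alumina brick = L/(kA) = 0.07/(1.69×17.9) = 0.002314 K/W
R_castable refractory = L/(kA) = 0.225/(1.01×17.9) = 0.01245 K/W
R_outer film = 1/(h_o·A) = 1/(19.8×17.9) = 0.002822 K/W
R_total = 0.01758 K/W
Q = ΔT / R_total = 858 / 0.01758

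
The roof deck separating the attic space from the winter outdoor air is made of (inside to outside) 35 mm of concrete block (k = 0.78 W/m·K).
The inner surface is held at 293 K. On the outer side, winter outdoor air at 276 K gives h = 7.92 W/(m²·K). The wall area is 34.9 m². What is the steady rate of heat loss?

Thermal resistances in series:
R_concrete block = L/(kA) = 0.035/(0.78×34.9) = 0.001286 K/W
R_outer film = 1/(h_o·A) = 1/(7.92×34.9) = 0.003618 K/W
R_total = 0.004904 K/W
Q = ΔT / R_total = 17 / 0.004904

Q ≈ 3470 W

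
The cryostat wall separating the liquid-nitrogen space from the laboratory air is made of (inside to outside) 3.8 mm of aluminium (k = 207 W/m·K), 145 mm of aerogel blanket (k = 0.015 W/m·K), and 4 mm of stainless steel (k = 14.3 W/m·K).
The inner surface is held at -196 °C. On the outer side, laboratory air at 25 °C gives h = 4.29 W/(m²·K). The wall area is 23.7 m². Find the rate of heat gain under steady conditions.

Q ≈ 529 W

Series thermal resistances:
R_aluminium = L/(kA) = 0.0038/(207×23.7) = 7.746×10^-7 K/W
R_aerogel blanket = L/(kA) = 0.145/(0.015×23.7) = 0.4079 K/W
R_stainless steel = L/(kA) = 0.004/(14.3×23.7) = 1.18×10^-5 K/W
R_outer film = 1/(h_o·A) = 1/(4.29×23.7) = 0.009835 K/W
R_total = 0.4177 K/W
Q = ΔT / R_total = 221 / 0.4177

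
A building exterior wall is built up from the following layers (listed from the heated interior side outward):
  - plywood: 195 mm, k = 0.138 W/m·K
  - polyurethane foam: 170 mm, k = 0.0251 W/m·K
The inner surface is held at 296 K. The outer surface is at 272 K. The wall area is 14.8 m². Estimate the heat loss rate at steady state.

Q ≈ 43.4 W

Model the wall as resistances in series:
R_plywood = L/(kA) = 0.195/(0.138×14.8) = 0.09548 K/W
R_polyurethane foam = L/(kA) = 0.17/(0.0251×14.8) = 0.4576 K/W
R_total = 0.5531 K/W
Q = ΔT / R_total = 24 / 0.5531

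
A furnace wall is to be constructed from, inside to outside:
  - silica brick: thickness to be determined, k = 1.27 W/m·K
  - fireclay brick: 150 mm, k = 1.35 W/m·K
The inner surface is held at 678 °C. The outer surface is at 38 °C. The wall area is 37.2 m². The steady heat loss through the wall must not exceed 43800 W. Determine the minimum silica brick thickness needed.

Treating each layer as a thermal resistance in series:
R_fireclay brick = L/(kA) = 0.15/(1.35×37.2) = 0.002987 K/W
Sum of the known resistances R_other = 0.002987 K/W
Required total resistance R_tot = ΔT/Q_allow = 640/43800 = 0.01461 K/W
R_silica brick = R_tot − R_other = 0.01163 K/W
L = R·k·A = 0.01163×1.27×37.2

L ≈ 549 mm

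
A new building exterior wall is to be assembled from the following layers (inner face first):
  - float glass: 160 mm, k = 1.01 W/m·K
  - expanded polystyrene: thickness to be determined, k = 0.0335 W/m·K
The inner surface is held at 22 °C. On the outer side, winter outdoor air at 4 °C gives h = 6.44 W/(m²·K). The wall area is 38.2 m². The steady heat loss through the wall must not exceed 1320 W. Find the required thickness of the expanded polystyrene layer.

Thermal resistances in series:
R_float glass = L/(kA) = 0.16/(1.01×38.2) = 0.004147 K/W
R_outer film = 1/(h_o·A) = 1/(6.44×38.2) = 0.004065 K/W
Sum of the known resistances R_other = 0.008212 K/W
Required total resistance R_tot = ΔT/Q_allow = 18/1320 = 0.01364 K/W
R_expanded polystyrene = R_tot − R_other = 0.005424 K/W
L = R·k·A = 0.005424×0.0335×38.2

L ≈ 6.94 mm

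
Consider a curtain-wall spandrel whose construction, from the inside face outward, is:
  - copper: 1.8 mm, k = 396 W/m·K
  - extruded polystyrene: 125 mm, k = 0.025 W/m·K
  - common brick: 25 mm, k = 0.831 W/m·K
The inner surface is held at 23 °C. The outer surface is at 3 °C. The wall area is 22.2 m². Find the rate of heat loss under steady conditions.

Q ≈ 88.3 W

Using the resistance-network approach (series):
R_copper = L/(kA) = 0.0018/(396×22.2) = 2.048×10^-7 K/W
R_extruded polystyrene = L/(kA) = 0.125/(0.025×22.2) = 0.2252 K/W
R_common brick = L/(kA) = 0.025/(0.831×22.2) = 0.001355 K/W
R_total = 0.2266 K/W
Q = ΔT / R_total = 20 / 0.2266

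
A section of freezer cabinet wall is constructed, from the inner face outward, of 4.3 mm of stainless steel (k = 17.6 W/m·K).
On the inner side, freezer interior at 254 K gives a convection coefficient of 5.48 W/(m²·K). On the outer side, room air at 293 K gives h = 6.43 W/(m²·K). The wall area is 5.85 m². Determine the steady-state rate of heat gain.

Q ≈ 675 W

Series thermal resistances:
R_inner film = 1/(h_i·A) = 1/(5.48×5.85) = 0.03119 K/W
R_stainless steel = L/(kA) = 0.0043/(17.6×5.85) = 4.176×10^-5 K/W
R_outer film = 1/(h_o·A) = 1/(6.43×5.85) = 0.02658 K/W
R_total = 0.05782 K/W
Q = ΔT / R_total = 39 / 0.05782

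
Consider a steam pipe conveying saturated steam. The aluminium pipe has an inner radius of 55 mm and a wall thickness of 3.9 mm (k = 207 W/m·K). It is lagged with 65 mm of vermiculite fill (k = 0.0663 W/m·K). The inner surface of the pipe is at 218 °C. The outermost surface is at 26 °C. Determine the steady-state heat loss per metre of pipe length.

q′ ≈ 108 W/m

For a radial system each layer contributes R = ln(r_out/r_in)/(2πkL); films add R = 1/(hA).
R_aluminium pipe wall = ln(58.9/55)/(2π×207×1) = 5.267×10^-5 K/W
R_vermiculite fill = ln(123.9/58.9)/(2π×0.0663×1) = 1.785 K/W
R_total = 1.785 K/W
Q = ΔT/R_total = 192/1.785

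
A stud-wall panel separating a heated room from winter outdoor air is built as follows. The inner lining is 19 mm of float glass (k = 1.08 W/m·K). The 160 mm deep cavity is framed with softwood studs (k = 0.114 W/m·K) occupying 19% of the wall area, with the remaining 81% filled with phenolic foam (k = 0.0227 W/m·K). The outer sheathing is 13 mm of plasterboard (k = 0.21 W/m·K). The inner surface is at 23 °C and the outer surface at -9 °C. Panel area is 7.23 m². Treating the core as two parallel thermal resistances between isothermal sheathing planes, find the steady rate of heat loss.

Q ≈ 56.8 W

Sheathing layers in series; stud and cavity paths in parallel between them.
R_inner = 0.019/(1.08×7.23) = 0.002433 K/W
R_stud  = 0.16/(0.114×0.19×7.23) = 1.022 K/W
R_cav   = 0.16/(0.0227×0.81×7.23) = 1.204 K/W
1/R_core = 1/R_stud + 1/R_cav → R_core = 0.5526 K/W
R_outer = 0.013/(0.21×7.23) = 0.008562 K/W
R_total = 0.5636 K/W
Q = ΔT/R_total = 32/0.5636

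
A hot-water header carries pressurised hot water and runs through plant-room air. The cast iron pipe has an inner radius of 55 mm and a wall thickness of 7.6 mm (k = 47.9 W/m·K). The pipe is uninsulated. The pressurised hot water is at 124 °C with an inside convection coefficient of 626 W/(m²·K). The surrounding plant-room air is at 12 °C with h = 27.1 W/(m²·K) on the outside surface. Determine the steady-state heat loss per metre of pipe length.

q′ ≈ 1130 W/m

For a radial system each layer contributes R = ln(r_out/r_in)/(2πkL); films add R = 1/(hA).
R_inner film = 1/(h_i·2πr₁L) = 1/(626×2π×0.055×1) = 0.004623 K/W
R_cast iron pipe wall = ln(62.6/55)/(2π×47.9×1) = 4.301×10^-4 K/W
R_outer film = 1/(h_o·2πr_oL) = 1/(27.1×2π×0.0626×1) = 0.09382 K/W
R_total = 0.09887 K/W
Q = ΔT/R_total = 112/0.09887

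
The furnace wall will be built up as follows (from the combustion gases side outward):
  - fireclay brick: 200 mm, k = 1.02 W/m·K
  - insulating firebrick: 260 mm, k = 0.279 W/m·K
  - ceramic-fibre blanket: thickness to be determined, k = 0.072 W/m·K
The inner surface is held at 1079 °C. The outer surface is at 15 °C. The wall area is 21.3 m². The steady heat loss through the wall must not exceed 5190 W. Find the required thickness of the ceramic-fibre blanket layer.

L ≈ 233 mm

Using the resistance-network approach (series):
R_fireclay brick = L/(kA) = 0.2/(1.02×21.3) = 0.009206 K/W
R_insulating firebrick = L/(kA) = 0.26/(0.279×21.3) = 0.04375 K/W
Sum of the known resistances R_other = 0.05296 K/W
Required total resistance R_tot = ΔT/Q_allow = 1064/5190 = 0.205 K/W
R_ceramic-fibre blanket = R_tot − R_other = 0.1521 K/W
L = R·k·A = 0.1521×0.072×21.3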